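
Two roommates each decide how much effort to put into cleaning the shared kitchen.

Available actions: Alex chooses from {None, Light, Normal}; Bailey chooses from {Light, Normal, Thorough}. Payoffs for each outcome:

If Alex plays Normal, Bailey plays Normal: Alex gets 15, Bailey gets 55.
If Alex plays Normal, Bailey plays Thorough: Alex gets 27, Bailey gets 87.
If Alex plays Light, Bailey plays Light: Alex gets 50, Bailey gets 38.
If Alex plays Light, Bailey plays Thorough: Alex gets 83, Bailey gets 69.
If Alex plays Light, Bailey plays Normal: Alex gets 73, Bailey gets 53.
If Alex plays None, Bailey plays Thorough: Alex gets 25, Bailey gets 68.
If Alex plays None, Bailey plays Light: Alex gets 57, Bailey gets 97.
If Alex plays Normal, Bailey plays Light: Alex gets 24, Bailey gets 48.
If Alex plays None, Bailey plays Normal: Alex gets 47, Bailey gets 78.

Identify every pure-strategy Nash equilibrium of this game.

(None, Light); (Light, Thorough)

Mark each player's best response to every combination of opponents' strategies; a profile where every player is best-responding is a pure Nash equilibrium.
Alex against Light: payoffs 57, 50, 24 → best response None.
Alex against Normal: payoffs 47, 73, 15 → best response Light.
Alex against Thorough: payoffs 25, 83, 27 → best response Light.
Bailey against None: payoffs 97, 78, 68 → best response Light.
Bailey against Light: payoffs 38, 53, 69 → best response Thorough.
Bailey against Normal: payoffs 48, 55, 87 → best response Thorough.
Mutual best responses: (None, Light); (Light, Thorough).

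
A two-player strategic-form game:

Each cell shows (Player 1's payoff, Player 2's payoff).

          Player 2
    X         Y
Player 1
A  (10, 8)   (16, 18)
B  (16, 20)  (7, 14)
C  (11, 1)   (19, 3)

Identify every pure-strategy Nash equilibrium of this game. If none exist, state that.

Player 1 against X: payoffs 10, 16, 11 → best response B.
Player 1 against Y: payoffs 16, 7, 19 → best response C.
Player 2 against A: payoffs 8, 18 → best response Y.
Player 2 against B: payoffs 20, 14 → best response X.
Player 2 against C: payoffs 1, 3 → best response Y.
Mutual best responses: (B, X); (C, Y).

The pure Nash equilibria are (B, X) and (C, Y).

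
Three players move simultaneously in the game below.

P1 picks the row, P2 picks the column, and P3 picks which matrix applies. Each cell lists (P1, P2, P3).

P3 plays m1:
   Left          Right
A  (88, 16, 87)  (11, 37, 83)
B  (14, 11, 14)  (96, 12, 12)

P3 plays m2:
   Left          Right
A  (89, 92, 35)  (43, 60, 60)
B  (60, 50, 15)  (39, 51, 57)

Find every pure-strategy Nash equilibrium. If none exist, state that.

This game has no pure Nash equilibrium.

For each player, find the best response to each opponent profile; mutual best responses are the pure NE.
P1 against (Left, m1): payoffs 88, 14 → best response A.
P1 against (Left, m2): payoffs 89, 60 → best response A.
P1 against (Right, m1): payoffs 11, 96 → best response B.
P1 against (Right, m2): payoffs 43, 39 → best response A.
P2 against (A, m1): payoffs 16, 37 → best response Right.
P2 against (A, m2): payoffs 92, 60 → best response Left.
P2 against (B, m1): payoffs 11, 12 → best response Right.
P2 against (B, m2): payoffs 50, 51 → best response Right.
P3 against (A, Left): payoffs 87, 35 → best response m1.
P3 against (A, Right): payoffs 83, 60 → best response m1.
P3 against (B, Left): payoffs 14, 15 → best response m2.
P3 against (B, Right): payoffs 12, 57 → best response m2.
No profile is a mutual best response for all players.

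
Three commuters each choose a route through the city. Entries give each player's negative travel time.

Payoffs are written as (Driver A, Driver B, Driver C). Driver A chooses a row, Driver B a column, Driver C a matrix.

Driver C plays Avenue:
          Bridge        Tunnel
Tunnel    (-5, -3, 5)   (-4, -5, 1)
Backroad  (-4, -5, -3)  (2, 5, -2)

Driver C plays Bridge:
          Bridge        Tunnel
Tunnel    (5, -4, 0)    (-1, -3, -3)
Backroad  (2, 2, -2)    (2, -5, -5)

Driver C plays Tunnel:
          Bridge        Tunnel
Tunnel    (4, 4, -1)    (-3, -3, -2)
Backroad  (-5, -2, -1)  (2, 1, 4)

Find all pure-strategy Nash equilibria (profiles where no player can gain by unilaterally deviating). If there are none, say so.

(Backroad, Tunnel, Tunnel)

(Tunnel, Bridge, Avenue): Driver A can switch to Backroad (-5 → -4). Not NE.
(Tunnel, Bridge, Bridge): Driver B can switch to Tunnel (-4 → -3). Not NE.
(Tunnel, Bridge, Tunnel): Driver C can switch to Avenue (-1 → 5). Not NE.
(Tunnel, Tunnel, Avenue): Driver A can switch to Backroad (-4 → 2). Not NE.
(Tunnel, Tunnel, Bridge): Driver A can switch to Backroad (-1 → 2). Not NE.
(Tunnel, Tunnel, Tunnel): Driver A can switch to Backroad (-3 → 2). Not NE.
(Backroad, Bridge, Avenue): Driver B can switch to Tunnel (-5 → 5). Not NE.
(Backroad, Bridge, Bridge): Driver A can switch to Tunnel (2 → 5). Not NE.
(Backroad, Bridge, Tunnel): Driver A can switch to Tunnel (-5 → 4). Not NE.
(Backroad, Tunnel, Avenue): Driver C can switch to Tunnel (-2 → 4). Not NE.
(Backroad, Tunnel, Tunnel): Driver A gets 2, best alternative -3; Driver B gets 1, best alternative -2; Driver C gets 4, best alternative -2. No profitable deviation — NE.
(The remaining 1 profile has a profitable deviation by the same check.)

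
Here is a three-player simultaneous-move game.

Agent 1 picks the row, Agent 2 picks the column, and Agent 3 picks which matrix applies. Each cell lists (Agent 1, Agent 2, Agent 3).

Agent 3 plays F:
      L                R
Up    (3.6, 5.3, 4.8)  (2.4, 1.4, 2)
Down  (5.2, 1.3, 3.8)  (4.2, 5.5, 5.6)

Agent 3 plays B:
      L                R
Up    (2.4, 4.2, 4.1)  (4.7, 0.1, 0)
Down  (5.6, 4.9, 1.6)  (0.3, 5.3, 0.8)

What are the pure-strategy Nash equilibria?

The unique pure-strategy Nash equilibrium is (Down, R, F).

Agent 1 against (L, F): payoffs 3.6, 5.2 → best response Down.
Agent 1 against (L, B): payoffs 2.4, 5.6 → best response Down.
Agent 1 against (R, F): payoffs 2.4, 4.2 → best response Down.
Agent 1 against (R, B): payoffs 4.7, 0.3 → best response Up.
Agent 2 against (Up, F): payoffs 5.3, 1.4 → best response L.
Agent 2 against (Up, B): payoffs 4.2, 0.1 → best response L.
Agent 2 against (Down, F): payoffs 1.3, 5.5 → best response R.
Agent 2 against (Down, B): payoffs 4.9, 5.3 → best response R.
Agent 3 against (Up, L): payoffs 4.8, 4.1 → best response F.
Agent 3 against (Up, R): payoffs 2, 0 → best response F.
Agent 3 against (Down, L): payoffs 3.8, 1.6 → best response F.
Agent 3 against (Down, R): payoffs 5.6, 0.8 → best response F.
Mutual best responses: (Down, R, F).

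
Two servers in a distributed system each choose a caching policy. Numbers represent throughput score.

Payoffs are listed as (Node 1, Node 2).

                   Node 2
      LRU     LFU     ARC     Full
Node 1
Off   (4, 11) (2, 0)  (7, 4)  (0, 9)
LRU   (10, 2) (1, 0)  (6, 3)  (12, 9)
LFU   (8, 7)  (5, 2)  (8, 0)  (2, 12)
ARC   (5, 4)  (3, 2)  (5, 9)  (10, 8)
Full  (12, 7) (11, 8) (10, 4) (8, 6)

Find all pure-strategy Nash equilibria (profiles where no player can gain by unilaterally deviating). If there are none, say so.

(LRU, Full) and (Full, LFU)

Check each profile: it is a Nash equilibrium iff no player can strictly gain by switching unilaterally.
(Off, LRU): Node 1 can switch to LRU (4 → 10). Not NE.
(Off, LFU): Node 1 can switch to LFU (2 → 5). Not NE.
(Off, ARC): Node 1 can switch to LFU (7 → 8). Not NE.
(Off, Full): Node 1 can switch to LRU (0 → 12). Not NE.
(LRU, LRU): Node 1 can switch to Full (10 → 12). Not NE.
(LRU, LFU): Node 1 can switch to Off (1 → 2). Not NE.
(LRU, ARC): Node 1 can switch to Off (6 → 7). Not NE.
(LRU, Full): Node 1 gets 12, best alternative 10; Node 2 gets 9, best alternative 3. No profitable deviation — NE.
(LFU, LRU): Node 1 can switch to LRU (8 → 10). Not NE.
(LFU, LFU): Node 1 can switch to Full (5 → 11). Not NE.
(LFU, ARC): Node 1 can switch to Full (8 → 10). Not NE.
(Full, LFU): Node 1 gets 11, best alternative 5; Node 2 gets 8, best alternative 7. No profitable deviation — NE.
(The remaining 8 profiles each have a profitable deviation by the same check.)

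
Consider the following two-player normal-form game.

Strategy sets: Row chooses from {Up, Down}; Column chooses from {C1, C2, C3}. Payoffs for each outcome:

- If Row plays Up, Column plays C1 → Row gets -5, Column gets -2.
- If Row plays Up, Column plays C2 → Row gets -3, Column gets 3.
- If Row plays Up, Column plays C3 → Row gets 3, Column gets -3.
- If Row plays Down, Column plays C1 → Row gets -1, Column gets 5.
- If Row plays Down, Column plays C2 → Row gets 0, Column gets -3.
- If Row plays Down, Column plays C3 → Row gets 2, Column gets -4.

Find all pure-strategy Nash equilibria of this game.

The unique pure-strategy Nash equilibrium is (Down, C1).

Row against C1: payoffs -5, -1 → best response Down.
Row against C2: payoffs -3, 0 → best response Down.
Row against C3: payoffs 3, 2 → best response Up.
Column against Up: payoffs -2, 3, -3 → best response C2.
Column against Down: payoffs 5, -3, -4 → best response C1.
Mutual best responses: (Down, C1).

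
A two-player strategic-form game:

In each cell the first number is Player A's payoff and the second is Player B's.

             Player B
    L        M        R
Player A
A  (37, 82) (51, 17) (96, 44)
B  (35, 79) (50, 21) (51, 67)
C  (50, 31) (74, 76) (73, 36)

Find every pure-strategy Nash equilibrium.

Mark each player's best response to every combination of opponents' strategies; a profile where every player is best-responding is a pure Nash equilibrium.
Player A against L: payoffs 37, 35, 50 → best response C.
Player A against M: payoffs 51, 50, 74 → best response C.
Player A against R: payoffs 96, 51, 73 → best response A.
Player B against A: payoffs 82, 17, 44 → best response L.
Player B against B: payoffs 79, 21, 67 → best response L.
Player B against C: payoffs 31, 76, 36 → best response M.
Mutual best responses: (C, M).

Pure NE: (C, M)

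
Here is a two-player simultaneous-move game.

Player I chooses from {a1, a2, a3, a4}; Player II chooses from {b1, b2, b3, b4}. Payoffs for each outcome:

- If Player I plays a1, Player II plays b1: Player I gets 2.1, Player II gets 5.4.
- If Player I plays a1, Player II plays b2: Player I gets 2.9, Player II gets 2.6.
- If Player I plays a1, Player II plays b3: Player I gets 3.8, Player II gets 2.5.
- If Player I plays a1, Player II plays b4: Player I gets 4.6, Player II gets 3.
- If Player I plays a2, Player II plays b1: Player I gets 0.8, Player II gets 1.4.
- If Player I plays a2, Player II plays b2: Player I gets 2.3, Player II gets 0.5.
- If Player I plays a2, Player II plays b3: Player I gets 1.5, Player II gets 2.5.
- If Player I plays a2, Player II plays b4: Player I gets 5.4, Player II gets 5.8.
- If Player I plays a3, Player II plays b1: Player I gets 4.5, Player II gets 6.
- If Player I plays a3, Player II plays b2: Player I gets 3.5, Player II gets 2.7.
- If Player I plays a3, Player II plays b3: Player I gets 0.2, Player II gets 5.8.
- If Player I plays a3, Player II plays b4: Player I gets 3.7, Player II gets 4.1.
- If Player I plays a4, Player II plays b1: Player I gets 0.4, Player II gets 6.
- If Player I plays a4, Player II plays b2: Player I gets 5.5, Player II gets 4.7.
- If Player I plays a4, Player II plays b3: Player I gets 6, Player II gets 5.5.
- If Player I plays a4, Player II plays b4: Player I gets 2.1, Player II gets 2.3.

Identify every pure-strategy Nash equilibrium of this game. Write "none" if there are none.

Pure-strategy Nash equilibria: (a2, b4) and (a3, b1)

(a1, b1): Player I can switch to a3 (2.1 → 4.5). Not NE.
(a1, b2): Player I can switch to a3 (2.9 → 3.5). Not NE.
(a1, b3): Player I can switch to a4 (3.8 → 6). Not NE.
(a1, b4): Player I can switch to a2 (4.6 → 5.4). Not NE.
(a2, b1): Player I can switch to a1 (0.8 → 2.1). Not NE.
(a2, b2): Player I can switch to a1 (2.3 → 2.9). Not NE.
(a2, b4): Player I gets 5.4, best alternative 4.6; Player II gets 5.8, best alternative 2.5. No profitable deviation — NE.
(a3, b1): Player I gets 4.5, best alternative 2.1; Player II gets 6, best alternative 5.8. No profitable deviation — NE.
(The remaining 8 profiles each have a profitable deviation by the same check.)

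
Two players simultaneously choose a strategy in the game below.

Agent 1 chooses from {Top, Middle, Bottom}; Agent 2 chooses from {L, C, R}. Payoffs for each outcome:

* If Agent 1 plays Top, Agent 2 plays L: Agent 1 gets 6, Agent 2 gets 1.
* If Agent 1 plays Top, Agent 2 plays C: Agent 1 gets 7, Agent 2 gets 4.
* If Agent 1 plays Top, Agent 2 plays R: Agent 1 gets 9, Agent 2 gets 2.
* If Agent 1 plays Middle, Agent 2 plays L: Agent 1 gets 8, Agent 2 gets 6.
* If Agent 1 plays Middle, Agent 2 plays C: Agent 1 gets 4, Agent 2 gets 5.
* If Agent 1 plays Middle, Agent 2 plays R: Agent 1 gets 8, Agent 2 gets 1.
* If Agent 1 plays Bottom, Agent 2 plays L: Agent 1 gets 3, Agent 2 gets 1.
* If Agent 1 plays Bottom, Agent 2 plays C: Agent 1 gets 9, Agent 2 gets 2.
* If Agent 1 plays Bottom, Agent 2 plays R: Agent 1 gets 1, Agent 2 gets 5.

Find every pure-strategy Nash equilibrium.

Pure NE: (Middle, L)

Check each profile: it is a Nash equilibrium iff no player can strictly gain by switching unilaterally.
(Top, L): Agent 1 can switch to Middle (6 → 8). Not NE.
(Top, C): Agent 1 can switch to Bottom (7 → 9). Not NE.
(Top, R): Agent 2 can switch to C (2 → 4). Not NE.
(Middle, L): Agent 1 gets 8, best alternative 6; Agent 2 gets 6, best alternative 5. No profitable deviation — NE.
(Middle, C): Agent 1 can switch to Top (4 → 7). Not NE.
(Middle, R): Agent 1 can switch to Top (8 → 9). Not NE.
(Bottom, L): Agent 1 can switch to Top (3 → 6). Not NE.
(The remaining 2 profiles each have a profitable deviation by the same check.)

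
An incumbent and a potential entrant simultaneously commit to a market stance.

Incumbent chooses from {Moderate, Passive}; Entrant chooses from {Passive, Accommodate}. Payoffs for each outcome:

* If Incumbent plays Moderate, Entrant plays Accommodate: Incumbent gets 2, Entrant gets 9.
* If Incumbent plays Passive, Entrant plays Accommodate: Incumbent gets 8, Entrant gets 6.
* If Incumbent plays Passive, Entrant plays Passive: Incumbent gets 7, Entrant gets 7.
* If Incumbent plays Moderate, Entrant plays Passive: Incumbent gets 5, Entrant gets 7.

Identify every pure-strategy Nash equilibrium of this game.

(Moderate, Passive): Incumbent can switch to Passive (5 → 7). Not NE.
(Moderate, Accommodate): Incumbent can switch to Passive (2 → 8). Not NE.
(Passive, Passive): Incumbent gets 7, best alternative 5; Entrant gets 7, best alternative 6. No profitable deviation — NE.
(Passive, Accommodate): Entrant can switch to Passive (6 → 7). Not NE.

The unique pure-strategy Nash equilibrium is (Passive, Passive).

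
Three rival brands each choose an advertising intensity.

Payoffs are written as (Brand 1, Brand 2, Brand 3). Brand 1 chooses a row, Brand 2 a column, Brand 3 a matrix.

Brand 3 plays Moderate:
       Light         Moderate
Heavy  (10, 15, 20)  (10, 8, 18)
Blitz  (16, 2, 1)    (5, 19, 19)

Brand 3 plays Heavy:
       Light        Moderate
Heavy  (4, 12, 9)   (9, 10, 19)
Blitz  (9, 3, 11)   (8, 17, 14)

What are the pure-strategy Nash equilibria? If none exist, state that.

No pure-strategy Nash equilibrium.

(Heavy, Light, Moderate): Brand 1 can switch to Blitz (10 → 16). Not NE.
(Heavy, Light, Heavy): Brand 1 can switch to Blitz (4 → 9). Not NE.
(Heavy, Moderate, Moderate): Brand 2 can switch to Light (8 → 15). Not NE.
(Heavy, Moderate, Heavy): Brand 2 can switch to Light (10 → 12). Not NE.
(Blitz, Light, Moderate): Brand 2 can switch to Moderate (2 → 19). Not NE.
(Blitz, Light, Heavy): Brand 2 can switch to Moderate (3 → 17). Not NE.
(Blitz, Moderate, Moderate): Brand 1 can switch to Heavy (5 → 10). Not NE.
(Blitz, Moderate, Heavy): Brand 1 can switch to Heavy (8 → 9). Not NE.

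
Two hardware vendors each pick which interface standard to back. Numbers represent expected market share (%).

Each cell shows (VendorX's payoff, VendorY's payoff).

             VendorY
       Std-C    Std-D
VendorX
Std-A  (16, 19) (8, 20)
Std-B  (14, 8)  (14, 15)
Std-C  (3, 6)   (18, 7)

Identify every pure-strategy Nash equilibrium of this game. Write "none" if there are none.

For each strategy profile, look for a profitable unilateral deviation.
(Std-A, Std-C): VendorY can switch to Std-D (19 → 20). Not NE.
(Std-A, Std-D): VendorX can switch to Std-B (8 → 14). Not NE.
(Std-B, Std-C): VendorX can switch to Std-A (14 → 16). Not NE.
(Std-B, Std-D): VendorX can switch to Std-C (14 → 18). Not NE.
(Std-C, Std-C): VendorX can switch to Std-A (3 → 16). Not NE.
(Std-C, Std-D): VendorX gets 18, best alternative 14; VendorY gets 7, best alternative 6. No profitable deviation — NE.

(Std-C, Std-D)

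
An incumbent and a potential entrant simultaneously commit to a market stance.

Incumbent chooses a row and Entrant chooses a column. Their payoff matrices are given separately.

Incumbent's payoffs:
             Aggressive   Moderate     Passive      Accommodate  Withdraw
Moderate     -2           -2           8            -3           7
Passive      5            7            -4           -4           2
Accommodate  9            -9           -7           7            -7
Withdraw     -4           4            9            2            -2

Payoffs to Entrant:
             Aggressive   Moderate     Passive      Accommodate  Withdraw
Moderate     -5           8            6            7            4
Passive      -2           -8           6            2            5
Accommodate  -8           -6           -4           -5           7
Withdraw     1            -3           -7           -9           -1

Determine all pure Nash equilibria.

Incumbent against Aggressive: payoffs -2, 5, 9, -4 → best response Accommodate.
Incumbent against Moderate: payoffs -2, 7, -9, 4 → best response Passive.
Incumbent against Passive: payoffs 8, -4, -7, 9 → best response Withdraw.
Incumbent against Accommodate: payoffs -3, -4, 7, 2 → best response Accommodate.
Incumbent against Withdraw: payoffs 7, 2, -7, -2 → best response Moderate.
Entrant against Moderate: payoffs -5, 8, 6, 7, 4 → best response Moderate.
Entrant against Passive: payoffs -2, -8, 6, 2, 5 → best response Passive.
Entrant against Accommodate: payoffs -8, -6, -4, -5, 7 → best response Withdraw.
Entrant against Withdraw: payoffs 1, -3, -7, -9, -1 → best response Aggressive.
No profile is a mutual best response for all players.

No pure-strategy Nash equilibrium.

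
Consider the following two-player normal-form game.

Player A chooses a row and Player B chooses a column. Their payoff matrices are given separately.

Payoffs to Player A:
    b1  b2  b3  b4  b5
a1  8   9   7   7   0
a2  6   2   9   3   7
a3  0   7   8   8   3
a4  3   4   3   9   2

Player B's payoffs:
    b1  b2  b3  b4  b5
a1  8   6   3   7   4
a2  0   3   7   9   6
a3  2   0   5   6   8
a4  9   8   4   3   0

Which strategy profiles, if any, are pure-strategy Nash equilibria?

Pure NE: (a1, b1)

(a1, b1): Player A gets 8, best alternative 6; Player B gets 8, best alternative 7. No profitable deviation — NE.
(a1, b2): Player B can switch to b1 (6 → 8). Not NE.
(a1, b3): Player A can switch to a2 (7 → 9). Not NE.
(a1, b4): Player A can switch to a3 (7 → 8). Not NE.
(a1, b5): Player A can switch to a2 (0 → 7). Not NE.
(a2, b1): Player A can switch to a1 (6 → 8). Not NE.
(a2, b2): Player A can switch to a1 (2 → 9). Not NE.
(The remaining 13 profiles each have a profitable deviation by the same check.)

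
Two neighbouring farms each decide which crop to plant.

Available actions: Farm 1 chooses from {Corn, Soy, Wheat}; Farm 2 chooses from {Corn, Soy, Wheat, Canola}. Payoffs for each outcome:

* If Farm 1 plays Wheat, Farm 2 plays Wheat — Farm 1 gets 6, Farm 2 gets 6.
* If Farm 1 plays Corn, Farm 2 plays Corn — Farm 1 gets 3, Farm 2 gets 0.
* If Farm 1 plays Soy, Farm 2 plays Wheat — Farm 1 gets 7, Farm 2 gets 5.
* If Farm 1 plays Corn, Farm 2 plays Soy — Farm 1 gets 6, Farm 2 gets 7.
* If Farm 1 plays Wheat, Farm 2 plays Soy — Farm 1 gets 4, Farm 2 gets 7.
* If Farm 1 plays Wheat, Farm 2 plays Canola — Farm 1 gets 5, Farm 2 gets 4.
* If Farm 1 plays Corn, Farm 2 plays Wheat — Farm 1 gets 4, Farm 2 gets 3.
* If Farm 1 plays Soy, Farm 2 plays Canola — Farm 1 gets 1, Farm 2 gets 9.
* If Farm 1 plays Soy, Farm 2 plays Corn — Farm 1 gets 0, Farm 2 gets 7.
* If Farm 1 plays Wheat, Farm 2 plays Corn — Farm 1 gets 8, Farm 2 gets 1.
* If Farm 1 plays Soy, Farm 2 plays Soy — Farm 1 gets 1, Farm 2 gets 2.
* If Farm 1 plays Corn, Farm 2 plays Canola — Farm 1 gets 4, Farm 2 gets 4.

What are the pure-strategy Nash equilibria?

(Corn, Corn): Farm 1 can switch to Wheat (3 → 8). Not NE.
(Corn, Soy): Farm 1 gets 6, best alternative 4; Farm 2 gets 7, best alternative 4. No profitable deviation — NE.
(Corn, Wheat): Farm 1 can switch to Soy (4 → 7). Not NE.
(Corn, Canola): Farm 1 can switch to Wheat (4 → 5). Not NE.
(Soy, Corn): Farm 1 can switch to Corn (0 → 3). Not NE.
(Soy, Soy): Farm 1 can switch to Corn (1 → 6). Not NE.
(Soy, Wheat): Farm 2 can switch to Corn (5 → 7). Not NE.
(The remaining 5 profiles each have a profitable deviation by the same check.)

The unique pure-strategy Nash equilibrium is (Corn, Soy).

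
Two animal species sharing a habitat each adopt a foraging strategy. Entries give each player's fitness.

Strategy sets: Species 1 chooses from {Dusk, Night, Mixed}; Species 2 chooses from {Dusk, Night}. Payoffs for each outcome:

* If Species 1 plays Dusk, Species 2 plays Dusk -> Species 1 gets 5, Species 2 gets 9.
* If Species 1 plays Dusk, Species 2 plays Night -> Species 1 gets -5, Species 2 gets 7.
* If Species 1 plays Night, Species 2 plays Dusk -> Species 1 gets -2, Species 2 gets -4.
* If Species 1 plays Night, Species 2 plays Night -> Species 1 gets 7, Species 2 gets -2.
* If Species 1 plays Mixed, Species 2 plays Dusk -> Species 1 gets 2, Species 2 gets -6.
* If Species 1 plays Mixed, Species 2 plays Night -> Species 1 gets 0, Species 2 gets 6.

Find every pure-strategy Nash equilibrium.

(Dusk, Dusk) and (Night, Night)

Mark each player's best response to every combination of opponents' strategies; a profile where every player is best-responding is a pure Nash equilibrium.
Species 1 against Dusk: payoffs 5, -2, 2 → best response Dusk.
Species 1 against Night: payoffs -5, 7, 0 → best response Night.
Species 2 against Dusk: payoffs 9, 7 → best response Dusk.
Species 2 against Night: payoffs -4, -2 → best response Night.
Species 2 against Mixed: payoffs -6, 6 → best response Night.
Mutual best responses: (Dusk, Dusk); (Night, Night).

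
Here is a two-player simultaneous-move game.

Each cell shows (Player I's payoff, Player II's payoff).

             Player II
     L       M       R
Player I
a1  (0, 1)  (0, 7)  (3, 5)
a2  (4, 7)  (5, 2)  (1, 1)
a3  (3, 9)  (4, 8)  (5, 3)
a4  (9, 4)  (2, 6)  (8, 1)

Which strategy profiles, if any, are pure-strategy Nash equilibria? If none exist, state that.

Mark each player's best response to every combination of opponents' strategies; a profile where every player is best-responding is a pure Nash equilibrium.
Player I against L: payoffs 0, 4, 3, 9 → best response a4.
Player I against M: payoffs 0, 5, 4, 2 → best response a2.
Player I against R: payoffs 3, 1, 5, 8 → best response a4.
Player II against a1: payoffs 1, 7, 5 → best response M.
Player II against a2: payoffs 7, 2, 1 → best response L.
Player II against a3: payoffs 9, 8, 3 → best response L.
Player II against a4: payoffs 4, 6, 1 → best response M.
No profile is a mutual best response for all players.

No pure-strategy Nash equilibrium.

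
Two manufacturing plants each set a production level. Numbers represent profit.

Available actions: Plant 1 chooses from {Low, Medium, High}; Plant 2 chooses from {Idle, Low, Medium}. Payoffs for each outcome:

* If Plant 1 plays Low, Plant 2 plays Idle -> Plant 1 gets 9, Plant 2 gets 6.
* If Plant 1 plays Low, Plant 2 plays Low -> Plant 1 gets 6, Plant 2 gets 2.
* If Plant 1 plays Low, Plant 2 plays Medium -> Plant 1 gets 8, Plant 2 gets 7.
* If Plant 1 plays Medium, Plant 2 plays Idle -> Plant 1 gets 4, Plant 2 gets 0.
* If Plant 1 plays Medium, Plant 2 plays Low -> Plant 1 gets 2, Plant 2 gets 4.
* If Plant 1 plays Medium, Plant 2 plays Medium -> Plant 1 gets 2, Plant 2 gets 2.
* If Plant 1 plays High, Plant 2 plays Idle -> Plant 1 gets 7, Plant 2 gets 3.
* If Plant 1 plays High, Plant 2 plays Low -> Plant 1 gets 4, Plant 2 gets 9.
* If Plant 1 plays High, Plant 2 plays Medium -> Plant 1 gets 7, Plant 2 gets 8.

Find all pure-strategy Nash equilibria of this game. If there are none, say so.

(Low, Medium)

For each player, find the best response to each opponent profile; mutual best responses are the pure NE.
Plant 1 against Idle: payoffs 9, 4, 7 → best response Low.
Plant 1 against Low: payoffs 6, 2, 4 → best response Low.
Plant 1 against Medium: payoffs 8, 2, 7 → best response Low.
Plant 2 against Low: payoffs 6, 2, 7 → best response Medium.
Plant 2 against Medium: payoffs 0, 4, 2 → best response Low.
Plant 2 against High: payoffs 3, 9, 8 → best response Low.
Mutual best responses: (Low, Medium).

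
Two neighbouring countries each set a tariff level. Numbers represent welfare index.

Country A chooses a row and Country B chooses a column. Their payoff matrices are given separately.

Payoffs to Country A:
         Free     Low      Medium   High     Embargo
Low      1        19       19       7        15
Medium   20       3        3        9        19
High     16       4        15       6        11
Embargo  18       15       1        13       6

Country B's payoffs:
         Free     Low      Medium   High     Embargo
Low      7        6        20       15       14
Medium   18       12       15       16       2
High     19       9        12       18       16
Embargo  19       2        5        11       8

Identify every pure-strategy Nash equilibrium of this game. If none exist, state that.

The pure Nash equilibria are (Low, Medium), (Medium, Free).

(Low, Free): Country A can switch to Medium (1 → 20). Not NE.
(Low, Low): Country B can switch to Free (6 → 7). Not NE.
(Low, Medium): Country A gets 19, best alternative 15; Country B gets 20, best alternative 15. No profitable deviation — NE.
(Low, High): Country A can switch to Medium (7 → 9). Not NE.
(Low, Embargo): Country A can switch to Medium (15 → 19). Not NE.
(Medium, Free): Country A gets 20, best alternative 18; Country B gets 18, best alternative 16. No profitable deviation — NE.
(Medium, Low): Country A can switch to Low (3 → 19). Not NE.
(Medium, Medium): Country A can switch to Low (3 → 19). Not NE.
(Medium, High): Country A can switch to Embargo (9 → 13). Not NE.
(Medium, Embargo): Country B can switch to Free (2 → 18). Not NE.
(High, Free): Country A can switch to Medium (16 → 20). Not NE.
(High, Low): Country A can switch to Low (4 → 19). Not NE.
(The remaining 8 profiles each have a profitable deviation by the same check.)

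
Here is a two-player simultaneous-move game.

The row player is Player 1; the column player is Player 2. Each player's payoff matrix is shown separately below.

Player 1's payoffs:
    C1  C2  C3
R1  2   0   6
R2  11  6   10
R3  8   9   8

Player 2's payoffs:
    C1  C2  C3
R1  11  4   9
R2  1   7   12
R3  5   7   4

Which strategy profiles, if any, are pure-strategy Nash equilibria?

Pure-strategy Nash equilibria: (R2, C3); (R3, C2)

Player 1 against C1: payoffs 2, 11, 8 → best response R2.
Player 1 against C2: payoffs 0, 6, 9 → best response R3.
Player 1 against C3: payoffs 6, 10, 8 → best response R2.
Player 2 against R1: payoffs 11, 4, 9 → best response C1.
Player 2 against R2: payoffs 1, 7, 12 → best response C3.
Player 2 against R3: payoffs 5, 7, 4 → best response C2.
Mutual best responses: (R2, C3); (R3, C2).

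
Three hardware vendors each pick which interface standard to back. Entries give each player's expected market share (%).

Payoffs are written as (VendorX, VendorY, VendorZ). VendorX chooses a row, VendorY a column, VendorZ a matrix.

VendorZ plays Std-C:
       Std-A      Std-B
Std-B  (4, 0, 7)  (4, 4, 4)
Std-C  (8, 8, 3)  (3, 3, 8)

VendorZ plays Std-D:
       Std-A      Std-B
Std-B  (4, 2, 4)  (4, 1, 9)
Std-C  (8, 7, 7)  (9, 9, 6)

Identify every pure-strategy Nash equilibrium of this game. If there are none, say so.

Mark each player's best response to every combination of opponents' strategies; a profile where every player is best-responding is a pure Nash equilibrium.
VendorX against (Std-A, Std-C): payoffs 4, 8 → best response Std-C.
VendorX against (Std-A, Std-D): payoffs 4, 8 → best response Std-C.
VendorX against (Std-B, Std-C): payoffs 4, 3 → best response Std-B.
VendorX against (Std-B, Std-D): payoffs 4, 9 → best response Std-C.
VendorY against (Std-B, Std-C): payoffs 0, 4 → best response Std-B.
VendorY against (Std-B, Std-D): payoffs 2, 1 → best response Std-A.
VendorY against (Std-C, Std-C): payoffs 8, 3 → best response Std-A.
VendorY against (Std-C, Std-D): payoffs 7, 9 → best response Std-B.
VendorZ against (Std-B, Std-A): payoffs 7, 4 → best response Std-C.
VendorZ against (Std-B, Std-B): payoffs 4, 9 → best response Std-D.
VendorZ against (Std-C, Std-A): payoffs 3, 7 → best response Std-D.
VendorZ against (Std-C, Std-B): payoffs 8, 6 → best response Std-C.
No profile is a mutual best response for all players.

No pure-strategy Nash equilibrium.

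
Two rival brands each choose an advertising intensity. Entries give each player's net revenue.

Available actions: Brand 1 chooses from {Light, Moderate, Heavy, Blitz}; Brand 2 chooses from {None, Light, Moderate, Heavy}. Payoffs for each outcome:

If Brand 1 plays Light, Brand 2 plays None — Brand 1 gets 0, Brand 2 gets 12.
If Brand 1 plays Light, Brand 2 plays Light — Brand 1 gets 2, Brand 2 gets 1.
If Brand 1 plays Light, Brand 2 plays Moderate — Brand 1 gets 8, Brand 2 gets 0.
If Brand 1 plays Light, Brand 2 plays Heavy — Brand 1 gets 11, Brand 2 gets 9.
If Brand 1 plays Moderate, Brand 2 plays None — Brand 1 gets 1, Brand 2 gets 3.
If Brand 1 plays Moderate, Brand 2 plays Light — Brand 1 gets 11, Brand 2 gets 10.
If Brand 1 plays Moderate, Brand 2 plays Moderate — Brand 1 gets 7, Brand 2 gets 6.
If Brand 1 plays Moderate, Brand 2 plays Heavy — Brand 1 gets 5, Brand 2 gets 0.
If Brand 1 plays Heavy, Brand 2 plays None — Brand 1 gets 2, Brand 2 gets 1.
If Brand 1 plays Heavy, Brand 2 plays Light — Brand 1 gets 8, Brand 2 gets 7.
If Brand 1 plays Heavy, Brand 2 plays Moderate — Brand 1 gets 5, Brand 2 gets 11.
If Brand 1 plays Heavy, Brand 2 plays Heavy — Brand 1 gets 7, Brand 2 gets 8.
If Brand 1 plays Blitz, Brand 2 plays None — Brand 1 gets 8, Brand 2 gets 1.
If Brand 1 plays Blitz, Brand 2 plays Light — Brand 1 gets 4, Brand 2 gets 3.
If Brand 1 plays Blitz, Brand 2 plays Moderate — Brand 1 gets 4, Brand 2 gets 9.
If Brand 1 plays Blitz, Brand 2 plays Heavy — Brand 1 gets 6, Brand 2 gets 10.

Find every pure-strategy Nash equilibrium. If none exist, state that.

Pure NE: (Moderate, Light)

Brand 1 against None: payoffs 0, 1, 2, 8 → best response Blitz.
Brand 1 against Light: payoffs 2, 11, 8, 4 → best response Moderate.
Brand 1 against Moderate: payoffs 8, 7, 5, 4 → best response Light.
Brand 1 against Heavy: payoffs 11, 5, 7, 6 → best response Light.
Brand 2 against Light: payoffs 12, 1, 0, 9 → best response None.
Brand 2 against Moderate: payoffs 3, 10, 6, 0 → best response Light.
Brand 2 against Heavy: payoffs 1, 7, 11, 8 → best response Moderate.
Brand 2 against Blitz: payoffs 1, 3, 9, 10 → best response Heavy.
Mutual best responses: (Moderate, Light).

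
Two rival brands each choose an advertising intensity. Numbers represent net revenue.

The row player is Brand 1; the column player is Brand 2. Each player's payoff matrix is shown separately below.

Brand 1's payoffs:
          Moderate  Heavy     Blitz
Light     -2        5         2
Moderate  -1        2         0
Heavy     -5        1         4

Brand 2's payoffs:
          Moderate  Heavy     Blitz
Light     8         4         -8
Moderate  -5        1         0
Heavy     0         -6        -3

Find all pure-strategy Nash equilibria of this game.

No pure-strategy Nash equilibrium.

For each player, find the best response to each opponent profile; mutual best responses are the pure NE.
Brand 1 against Moderate: payoffs -2, -1, -5 → best response Moderate.
Brand 1 against Heavy: payoffs 5, 2, 1 → best response Light.
Brand 1 against Blitz: payoffs 2, 0, 4 → best response Heavy.
Brand 2 against Light: payoffs 8, 4, -8 → best response Moderate.
Brand 2 against Moderate: payoffs -5, 1, 0 → best response Heavy.
Brand 2 against Heavy: payoffs 0, -6, -3 → best response Moderate.
No profile is a mutual best response for all players.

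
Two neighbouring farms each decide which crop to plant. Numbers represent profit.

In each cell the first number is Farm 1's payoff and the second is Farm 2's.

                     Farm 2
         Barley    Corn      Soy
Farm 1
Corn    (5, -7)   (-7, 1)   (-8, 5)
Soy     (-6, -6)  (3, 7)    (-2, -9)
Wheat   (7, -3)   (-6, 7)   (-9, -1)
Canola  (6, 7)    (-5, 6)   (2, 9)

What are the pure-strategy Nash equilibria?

(Soy, Corn); (Canola, Soy)

Farm 1 against Barley: payoffs 5, -6, 7, 6 → best response Wheat.
Farm 1 against Corn: payoffs -7, 3, -6, -5 → best response Soy.
Farm 1 against Soy: payoffs -8, -2, -9, 2 → best response Canola.
Farm 2 against Corn: payoffs -7, 1, 5 → best response Soy.
Farm 2 against Soy: payoffs -6, 7, -9 → best response Corn.
Farm 2 against Wheat: payoffs -3, 7, -1 → best response Corn.
Farm 2 against Canola: payoffs 7, 6, 9 → best response Soy.
Mutual best responses: (Soy, Corn); (Canola, Soy).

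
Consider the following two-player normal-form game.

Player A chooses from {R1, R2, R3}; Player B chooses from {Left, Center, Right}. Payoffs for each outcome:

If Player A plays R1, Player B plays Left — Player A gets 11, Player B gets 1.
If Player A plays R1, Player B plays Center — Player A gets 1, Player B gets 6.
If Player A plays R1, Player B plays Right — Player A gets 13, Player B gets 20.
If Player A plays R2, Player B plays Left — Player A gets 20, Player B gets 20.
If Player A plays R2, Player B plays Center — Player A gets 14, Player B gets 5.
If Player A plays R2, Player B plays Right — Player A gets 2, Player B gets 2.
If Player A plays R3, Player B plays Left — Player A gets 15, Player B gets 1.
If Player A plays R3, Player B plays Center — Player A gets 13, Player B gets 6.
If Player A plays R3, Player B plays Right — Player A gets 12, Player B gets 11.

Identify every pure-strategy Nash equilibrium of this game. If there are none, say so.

(R1, Left): Player A can switch to R2 (11 → 20). Not NE.
(R1, Center): Player A can switch to R2 (1 → 14). Not NE.
(R1, Right): Player A gets 13, best alternative 12; Player B gets 20, best alternative 6. No profitable deviation — NE.
(R2, Left): Player A gets 20, best alternative 15; Player B gets 20, best alternative 5. No profitable deviation — NE.
(R2, Center): Player B can switch to Left (5 → 20). Not NE.
(R2, Right): Player A can switch to R1 (2 → 13). Not NE.
(R3, Left): Player A can switch to R2 (15 → 20). Not NE.
(R3, Center): Player A can switch to R2 (13 → 14). Not NE.
(R3, Right): Player A can switch to R1 (12 → 13). Not NE.

Pure-strategy Nash equilibria: (R1, Right); (R2, Left)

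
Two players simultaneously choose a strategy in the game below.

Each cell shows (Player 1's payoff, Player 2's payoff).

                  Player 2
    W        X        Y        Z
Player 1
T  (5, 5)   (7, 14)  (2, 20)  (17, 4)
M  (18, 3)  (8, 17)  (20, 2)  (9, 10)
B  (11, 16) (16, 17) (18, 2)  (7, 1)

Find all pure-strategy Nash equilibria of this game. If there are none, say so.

Player 1 against W: payoffs 5, 18, 11 → best response M.
Player 1 against X: payoffs 7, 8, 16 → best response B.
Player 1 against Y: payoffs 2, 20, 18 → best response M.
Player 1 against Z: payoffs 17, 9, 7 → best response T.
Player 2 against T: payoffs 5, 14, 20, 4 → best response Y.
Player 2 against M: payoffs 3, 17, 2, 10 → best response X.
Player 2 against B: payoffs 16, 17, 2, 1 → best response X.
Mutual best responses: (B, X).

Pure NE: (B, X)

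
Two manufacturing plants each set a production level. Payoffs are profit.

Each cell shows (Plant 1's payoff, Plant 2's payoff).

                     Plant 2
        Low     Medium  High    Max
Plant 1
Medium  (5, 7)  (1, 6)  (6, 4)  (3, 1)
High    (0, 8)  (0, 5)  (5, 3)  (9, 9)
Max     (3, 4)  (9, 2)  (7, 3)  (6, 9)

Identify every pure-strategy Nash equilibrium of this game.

The pure Nash equilibria are (Medium, Low), (High, Max).

Plant 1 against Low: payoffs 5, 0, 3 → best response Medium.
Plant 1 against Medium: payoffs 1, 0, 9 → best response Max.
Plant 1 against High: payoffs 6, 5, 7 → best response Max.
Plant 1 against Max: payoffs 3, 9, 6 → best response High.
Plant 2 against Medium: payoffs 7, 6, 4, 1 → best response Low.
Plant 2 against High: payoffs 8, 5, 3, 9 → best response Max.
Plant 2 against Max: payoffs 4, 2, 3, 9 → best response Max.
Mutual best responses: (Medium, Low); (High, Max).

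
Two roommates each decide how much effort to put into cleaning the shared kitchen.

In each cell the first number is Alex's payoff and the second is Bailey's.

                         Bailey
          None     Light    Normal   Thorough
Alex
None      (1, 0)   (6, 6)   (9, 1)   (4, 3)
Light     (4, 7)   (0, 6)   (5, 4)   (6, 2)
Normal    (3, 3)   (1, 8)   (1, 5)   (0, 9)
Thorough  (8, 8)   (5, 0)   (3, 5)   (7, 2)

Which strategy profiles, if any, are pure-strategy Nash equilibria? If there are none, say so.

The pure Nash equilibria are (None, Light) and (Thorough, None).

(None, None): Alex can switch to Light (1 → 4). Not NE.
(None, Light): Alex gets 6, best alternative 5; Bailey gets 6, best alternative 3. No profitable deviation — NE.
(None, Normal): Bailey can switch to Light (1 → 6). Not NE.
(None, Thorough): Alex can switch to Light (4 → 6). Not NE.
(Light, None): Alex can switch to Thorough (4 → 8). Not NE.
(Light, Light): Alex can switch to None (0 → 6). Not NE.
(Light, Normal): Alex can switch to None (5 → 9). Not NE.
(Thorough, None): Alex gets 8, best alternative 4; Bailey gets 8, best alternative 5. No profitable deviation — NE.
(The remaining 8 profiles each have a profitable deviation by the same check.)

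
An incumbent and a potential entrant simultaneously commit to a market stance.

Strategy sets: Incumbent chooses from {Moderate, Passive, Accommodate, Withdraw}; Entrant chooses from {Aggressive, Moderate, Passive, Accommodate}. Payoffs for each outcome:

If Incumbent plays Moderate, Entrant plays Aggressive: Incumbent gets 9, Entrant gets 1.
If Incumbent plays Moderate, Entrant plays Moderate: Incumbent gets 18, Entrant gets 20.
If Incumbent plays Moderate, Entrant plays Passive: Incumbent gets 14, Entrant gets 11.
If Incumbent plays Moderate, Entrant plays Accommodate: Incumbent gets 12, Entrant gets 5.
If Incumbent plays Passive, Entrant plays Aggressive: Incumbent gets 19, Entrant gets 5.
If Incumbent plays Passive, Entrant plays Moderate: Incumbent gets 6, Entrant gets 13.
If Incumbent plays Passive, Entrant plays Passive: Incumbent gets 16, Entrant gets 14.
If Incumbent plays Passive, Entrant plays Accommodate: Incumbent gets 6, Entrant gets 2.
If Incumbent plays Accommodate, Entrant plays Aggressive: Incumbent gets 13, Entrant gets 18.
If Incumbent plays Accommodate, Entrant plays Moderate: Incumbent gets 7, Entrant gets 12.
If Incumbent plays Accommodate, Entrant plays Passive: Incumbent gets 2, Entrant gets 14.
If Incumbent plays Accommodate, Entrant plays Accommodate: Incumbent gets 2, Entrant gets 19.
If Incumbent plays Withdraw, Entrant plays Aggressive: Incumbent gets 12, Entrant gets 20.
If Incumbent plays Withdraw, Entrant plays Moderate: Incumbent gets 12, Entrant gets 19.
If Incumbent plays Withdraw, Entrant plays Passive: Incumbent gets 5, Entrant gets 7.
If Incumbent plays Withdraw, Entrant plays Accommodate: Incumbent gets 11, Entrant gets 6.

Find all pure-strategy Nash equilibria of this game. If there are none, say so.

(Moderate, Aggressive): Incumbent can switch to Passive (9 → 19). Not NE.
(Moderate, Moderate): Incumbent gets 18, best alternative 12; Entrant gets 20, best alternative 11. No profitable deviation — NE.
(Moderate, Passive): Incumbent can switch to Passive (14 → 16). Not NE.
(Moderate, Accommodate): Entrant can switch to Moderate (5 → 20). Not NE.
(Passive, Aggressive): Entrant can switch to Moderate (5 → 13). Not NE.
(Passive, Moderate): Incumbent can switch to Moderate (6 → 18). Not NE.
(Passive, Passive): Incumbent gets 16, best alternative 14; Entrant gets 14, best alternative 13. No profitable deviation — NE.
(Passive, Accommodate): Incumbent can switch to Moderate (6 → 12). Not NE.
(Accommodate, Aggressive): Incumbent can switch to Passive (13 → 19). Not NE.
(Accommodate, Moderate): Incumbent can switch to Moderate (7 → 18). Not NE.
(Accommodate, Passive): Incumbent can switch to Moderate (2 → 14). Not NE.
(Accommodate, Accommodate): Incumbent can switch to Moderate (2 → 12). Not NE.
(Withdraw, Aggressive): Incumbent can switch to Passive (12 → 19). Not NE.
(Withdraw, Moderate): Incumbent can switch to Moderate (12 → 18). Not NE.
(The remaining 2 profiles each have a profitable deviation by the same check.)

Pure-strategy Nash equilibria: (Moderate, Moderate); (Passive, Passive)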